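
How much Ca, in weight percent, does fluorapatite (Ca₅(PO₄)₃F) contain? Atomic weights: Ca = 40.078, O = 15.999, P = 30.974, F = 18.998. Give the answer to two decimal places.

39.74 weight percent

M(Ca₅(PO₄)₃F) = 504.298 g/mol.
Ca contributes 5 × 40.078 = 200.390 g per mole.
200.390/504.298 = 0.3974 → 39.74%.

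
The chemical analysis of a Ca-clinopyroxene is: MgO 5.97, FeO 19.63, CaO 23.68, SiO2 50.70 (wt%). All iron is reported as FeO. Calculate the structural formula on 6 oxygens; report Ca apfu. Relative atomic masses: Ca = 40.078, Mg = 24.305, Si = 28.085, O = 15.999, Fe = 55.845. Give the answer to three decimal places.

MgO: 5.97/40.304 = 0.14812 mol → 0.14812 mol Mg, 0.14812 mol O.
FeO: 19.63/71.844 = 0.27323 mol → 0.27323 mol Fe, 0.27323 mol O.
CaO: 23.68/56.077 = 0.42228 mol → 0.42228 mol Ca, 0.42228 mol O.
SiO2: 50.70/60.083 = 0.84383 mol → 0.84383 mol Si, 1.68766 mol O.
Total oxygen = 2.53129 mol. Normalization factor = 6/2.53129 = 2.37033.
Ca per 6 O = 0.42228 × 2.37033 = 1.001.

1.001 Ca apfu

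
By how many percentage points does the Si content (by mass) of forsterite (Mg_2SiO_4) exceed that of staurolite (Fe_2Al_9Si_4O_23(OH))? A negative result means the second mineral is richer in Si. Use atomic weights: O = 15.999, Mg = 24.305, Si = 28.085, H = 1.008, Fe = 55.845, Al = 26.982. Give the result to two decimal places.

M(Mg_2SiO_4) = 140.691 g/mol, so wt% Si = 28.085/140.691 × 100 = 19.96%.
M(Fe_2Al_9Si_4O_23(OH)) = 851.852 g/mol, so wt% Si = 112.340/851.852 × 100 = 13.19%.
19.96 − 13.19 = 6.77 pp.

6.77 percentage points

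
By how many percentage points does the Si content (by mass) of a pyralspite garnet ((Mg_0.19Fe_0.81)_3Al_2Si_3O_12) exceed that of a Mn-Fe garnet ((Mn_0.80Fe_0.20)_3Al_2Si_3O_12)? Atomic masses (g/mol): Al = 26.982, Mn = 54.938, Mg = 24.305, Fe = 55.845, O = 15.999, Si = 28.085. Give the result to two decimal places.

0.56 percentage points

First mineral: 84.255 g Si in 479.764 g formula = 17.56 wt% Si.
Second mineral: 84.255 g Si in 495.565 g formula = 17.00 wt% Si.
17.56% − 17.00% gives a difference of 0.56 percentage points.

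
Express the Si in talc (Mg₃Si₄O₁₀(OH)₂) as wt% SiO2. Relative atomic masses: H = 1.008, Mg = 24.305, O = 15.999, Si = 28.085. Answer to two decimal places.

M(Mg₃Si₄O₁₀(OH)₂) = 379.259 g/mol; M(SiO2) = 60.083 g/mol.
Moles SiO2 per formula unit = 4 Si ÷ 1 = 4.0000.
SiO2 fraction = (4.0000 × 60.083) / 379.259 = 240.332/379.259 = 0.6337.

63.37 wt%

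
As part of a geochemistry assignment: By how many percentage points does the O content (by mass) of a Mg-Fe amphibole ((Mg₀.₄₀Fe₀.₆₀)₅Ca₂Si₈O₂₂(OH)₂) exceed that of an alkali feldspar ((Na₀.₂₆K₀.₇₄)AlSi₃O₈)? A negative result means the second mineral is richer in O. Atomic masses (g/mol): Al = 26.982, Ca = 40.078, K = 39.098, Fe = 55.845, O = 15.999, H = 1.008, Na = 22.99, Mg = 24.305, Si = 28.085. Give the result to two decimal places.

First mineral: 383.976 g O in 906.973 g formula = 42.34 wt% O.
Second mineral: 127.992 g O in 274.139 g formula = 46.69 wt% O.
42.34% − 46.69% gives a difference of -4.35 percentage points.

-4.35 percentage points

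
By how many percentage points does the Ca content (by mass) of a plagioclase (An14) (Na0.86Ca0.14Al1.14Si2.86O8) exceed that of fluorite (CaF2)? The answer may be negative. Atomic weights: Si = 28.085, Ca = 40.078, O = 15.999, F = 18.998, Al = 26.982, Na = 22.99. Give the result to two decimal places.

First mineral: 5.611 g Ca in 264.457 g formula = 2.12 wt% Ca.
Second mineral: 40.078 g Ca in 78.074 g formula = 51.33 wt% Ca.
2.12% − 51.33% gives a difference of -49.21 percentage points.

-49.21 percentage points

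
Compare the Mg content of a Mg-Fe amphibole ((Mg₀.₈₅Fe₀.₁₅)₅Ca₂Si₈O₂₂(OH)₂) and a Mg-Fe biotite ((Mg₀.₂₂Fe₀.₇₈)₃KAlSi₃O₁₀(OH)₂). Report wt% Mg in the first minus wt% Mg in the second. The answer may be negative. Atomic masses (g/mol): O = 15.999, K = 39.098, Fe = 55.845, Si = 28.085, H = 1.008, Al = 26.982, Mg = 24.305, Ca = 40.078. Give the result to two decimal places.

First mineral: 103.296 g Mg in 836.008 g formula = 12.36 wt% Mg.
Second mineral: 16.041 g Mg in 491.058 g formula = 3.27 wt% Mg.
12.36% − 3.27% gives a difference of 9.09 percentage points.

9.09 percentage points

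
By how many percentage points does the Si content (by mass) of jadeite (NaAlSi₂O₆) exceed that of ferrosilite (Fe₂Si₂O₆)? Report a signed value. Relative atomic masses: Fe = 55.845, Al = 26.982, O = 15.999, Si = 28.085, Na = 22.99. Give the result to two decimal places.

6.50 percentage points

First mineral: 56.170 g Si in 202.136 g formula = 27.79 wt% Si.
Second mineral: 56.170 g Si in 263.854 g formula = 21.29 wt% Si.
27.79% − 21.29% gives a difference of 6.50 percentage points.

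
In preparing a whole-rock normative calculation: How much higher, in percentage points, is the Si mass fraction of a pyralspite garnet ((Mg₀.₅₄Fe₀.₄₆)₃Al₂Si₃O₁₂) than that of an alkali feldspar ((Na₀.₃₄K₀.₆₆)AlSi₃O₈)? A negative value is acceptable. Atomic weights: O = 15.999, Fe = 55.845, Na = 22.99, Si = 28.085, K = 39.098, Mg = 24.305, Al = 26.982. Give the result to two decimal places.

Si in (Mg₀.₅₄Fe₀.₄₆)₃Al₂Si₃O₁₂: molar mass 446.647 g/mol; 3×28.085 = 84.255 g → 18.86 wt%.
Si in (Na₀.₃₄K₀.₆₆)AlSi₃O₈: molar mass 272.850 g/mol; 3×28.085 = 84.255 g → 30.88 wt%.
Difference = 18.86 − 30.88 = -12.02 percentage points.

-12.02 percentage points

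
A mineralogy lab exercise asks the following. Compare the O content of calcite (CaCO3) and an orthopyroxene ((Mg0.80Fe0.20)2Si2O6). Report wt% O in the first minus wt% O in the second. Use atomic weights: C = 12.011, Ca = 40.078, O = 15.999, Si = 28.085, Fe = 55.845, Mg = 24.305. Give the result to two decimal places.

O in CaCO3: molar mass 100.086 g/mol; 3×15.999 = 47.997 g → 47.96 wt%.
O in (Mg0.80Fe0.20)2Si2O6: molar mass 213.390 g/mol; 6×15.999 = 95.994 g → 44.99 wt%.
Difference = 47.96 − 44.99 = 2.97 percentage points.

2.97 percentage points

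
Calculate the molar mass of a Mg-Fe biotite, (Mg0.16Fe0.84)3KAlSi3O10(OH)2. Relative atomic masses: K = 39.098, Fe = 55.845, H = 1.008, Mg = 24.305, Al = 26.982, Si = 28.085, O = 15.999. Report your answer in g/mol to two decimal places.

Mg: 0.48 × 24.305 = 11.6664
Fe: 2.52 × 55.845 = 140.7294
K: 1 × 39.098 = 39.0980
Al: 1 × 26.982 = 26.9820
Si: 3 × 28.085 = 84.2550
O: 12 × 15.999 = 191.9880
H: 2 × 1.008 = 2.0160
Summing the contributions gives the formula mass.

496.73 g/mol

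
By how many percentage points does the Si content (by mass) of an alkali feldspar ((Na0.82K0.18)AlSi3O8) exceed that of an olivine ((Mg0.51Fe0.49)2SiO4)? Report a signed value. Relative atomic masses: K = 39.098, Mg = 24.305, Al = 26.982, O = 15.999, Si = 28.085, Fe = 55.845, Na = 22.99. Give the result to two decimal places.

15.41 percentage points

Si in (Na0.82K0.18)AlSi3O8: molar mass 265.118 g/mol; 3×28.085 = 84.255 g → 31.78 wt%.
Si in (Mg0.51Fe0.49)2SiO4: molar mass 171.600 g/mol; 1×28.085 = 28.085 g → 16.37 wt%.
Difference = 31.78 − 16.37 = 15.41 percentage points.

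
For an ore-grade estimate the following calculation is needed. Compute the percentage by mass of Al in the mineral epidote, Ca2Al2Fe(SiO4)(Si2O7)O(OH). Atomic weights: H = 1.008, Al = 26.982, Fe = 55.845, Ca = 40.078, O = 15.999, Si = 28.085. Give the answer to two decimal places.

11.17 wt%

Molar mass of Ca2Al2Fe(SiO4)(Si2O7)O(OH): 2·40.078 + 2·26.982 + 1·55.845 + 3·28.085 + 13·15.999 + 1·1.008 = 483.215 g/mol.
Mass of Al per formula unit: 2 × 26.982 = 53.964 g.
Weight fraction Al = 53.964 / 483.215 = 0.1117.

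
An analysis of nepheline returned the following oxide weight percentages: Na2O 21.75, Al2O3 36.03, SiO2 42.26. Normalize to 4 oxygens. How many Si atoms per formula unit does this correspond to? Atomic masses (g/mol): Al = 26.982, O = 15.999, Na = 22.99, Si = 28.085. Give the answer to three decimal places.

Na2O: 21.75/61.979 = 0.35093 mol → 0.70186 mol Na, 0.35093 mol O.
Al2O3: 36.03/101.961 = 0.35337 mol → 0.70674 mol Al, 1.06011 mol O.
SiO2: 42.26/60.083 = 0.70336 mol → 0.70336 mol Si, 1.40672 mol O.
Total oxygen = 2.81776 mol. Normalization factor = 4/2.81776 = 1.41957.
Si per 4 O = 0.70336 × 1.41957 = 0.998.

0.998 Si apfu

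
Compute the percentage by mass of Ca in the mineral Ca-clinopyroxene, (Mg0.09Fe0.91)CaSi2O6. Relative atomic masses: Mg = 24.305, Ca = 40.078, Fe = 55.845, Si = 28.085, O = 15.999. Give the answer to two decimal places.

Molar mass of (Mg0.09Fe0.91)CaSi2O6: 0.09·24.305 + 0.91·55.845 + 1·40.078 + 2·28.085 + 6·15.999 = 245.248 g/mol.
Mass of Ca per formula unit: 1 × 40.078 = 40.078 g.
Weight fraction Ca = 40.078 / 245.248 = 0.1634.

16.34 mass %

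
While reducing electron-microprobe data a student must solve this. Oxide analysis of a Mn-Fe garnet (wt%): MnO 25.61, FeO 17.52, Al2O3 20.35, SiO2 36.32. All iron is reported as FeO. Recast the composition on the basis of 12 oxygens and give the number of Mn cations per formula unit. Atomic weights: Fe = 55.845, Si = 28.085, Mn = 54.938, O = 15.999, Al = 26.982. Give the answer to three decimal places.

25.61 wt% MnO ÷ 70.937 g/mol = 0.36102 mol, giving 0.36102 Mn and 0.36102 O.
17.52 wt% FeO ÷ 71.844 g/mol = 0.24386 mol, giving 0.24386 Fe and 0.24386 O.
20.35 wt% Al2O3 ÷ 101.961 g/mol = 0.19959 mol, giving 0.39918 Al and 0.59877 O.
36.32 wt% SiO2 ÷ 60.083 g/mol = 0.60450 mol, giving 0.60450 Si and 1.20900 O.
Oxygen sums to 2.41265; scaling by 12/2.41265 = 4.97378 puts the formula on 12 O.
Mn: 0.36102 × 4.97378 = 1.796 atoms per formula unit.

1.796 Mn apfu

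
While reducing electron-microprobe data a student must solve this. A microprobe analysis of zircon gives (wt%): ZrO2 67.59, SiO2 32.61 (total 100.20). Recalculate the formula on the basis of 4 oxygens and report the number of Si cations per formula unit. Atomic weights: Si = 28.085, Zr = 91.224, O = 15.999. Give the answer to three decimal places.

67.59 wt% ZrO2 ÷ 123.222 g/mol = 0.54852 mol, giving 0.54852 Zr and 1.09704 O.
32.61 wt% SiO2 ÷ 60.083 g/mol = 0.54275 mol, giving 0.54275 Si and 1.08550 O.
Oxygen sums to 2.18254; scaling by 4/2.18254 = 1.83273 puts the formula on 4 O.
Si: 0.54275 × 1.83273 = 0.995 atoms per formula unit.

0.995 Si apfu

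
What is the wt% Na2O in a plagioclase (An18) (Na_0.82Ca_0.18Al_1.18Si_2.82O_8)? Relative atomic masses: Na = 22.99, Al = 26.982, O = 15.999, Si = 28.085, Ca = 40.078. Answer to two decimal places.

9.59 wt%

M(Na_0.82Ca_0.18Al_1.18Si_2.82O_8) = 265.096 g/mol; M(Na2O) = 61.979 g/mol.
Moles Na2O per formula unit = 0.82 Na ÷ 2 = 0.4100.
Na2O fraction = (0.4100 × 61.979) / 265.096 = 25.411/265.096 = 0.0959.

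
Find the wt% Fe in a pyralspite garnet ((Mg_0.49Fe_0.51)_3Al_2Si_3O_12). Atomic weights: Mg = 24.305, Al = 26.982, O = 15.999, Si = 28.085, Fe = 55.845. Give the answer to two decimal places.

Molar mass of (Mg_0.49Fe_0.51)_3Al_2Si_3O_12: 1.47*24.305 + 1.53*55.845 + 2*26.982 + 3*28.085 + 12*15.999 = 451.378 g/mol.
Mass of Fe per formula unit: 1.53 × 55.845 = 85.443 g.
Weight fraction Fe = 85.443 / 451.378 = 0.1893.

18.93 wt%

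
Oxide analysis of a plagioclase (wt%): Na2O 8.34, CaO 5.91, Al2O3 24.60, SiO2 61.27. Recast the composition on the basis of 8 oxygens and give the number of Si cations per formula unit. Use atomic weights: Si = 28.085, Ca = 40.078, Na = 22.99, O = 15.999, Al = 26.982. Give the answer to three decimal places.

Na2O (M=61.979): mol = 0.13456; Na = 0.26912, O = 0.13456.
CaO (M=56.077): mol = 0.10539; Ca = 0.10539, O = 0.10539.
Al2O3 (M=101.961): mol = 0.24127; Al = 0.48254, O = 0.72381.
SiO2 (M=60.083): mol = 1.01976; Si = 1.01976, O = 2.03952.
ΣO = 3.00328; factor = 8/ΣO = 2.66375.
Si apfu = 1.01976 × 2.66375 = 2.716.

2.716 Si apfu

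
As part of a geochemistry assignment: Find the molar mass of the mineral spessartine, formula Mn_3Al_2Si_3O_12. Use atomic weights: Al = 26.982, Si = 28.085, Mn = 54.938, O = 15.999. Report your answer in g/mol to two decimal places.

Mn: 3 × 54.938 = 164.8140
Al: 2 × 26.982 = 53.9640
Si: 3 × 28.085 = 84.2550
O: 12 × 15.999 = 191.9880
Summing the contributions gives the formula mass.

495.02 g/mol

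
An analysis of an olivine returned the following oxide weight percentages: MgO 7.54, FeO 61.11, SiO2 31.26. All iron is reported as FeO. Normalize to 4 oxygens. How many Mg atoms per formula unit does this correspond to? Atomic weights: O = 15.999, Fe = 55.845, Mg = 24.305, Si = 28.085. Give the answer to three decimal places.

0.360 Mg apfu

MgO: 7.54/40.304 = 0.18708 mol → 0.18708 mol Mg, 0.18708 mol O.
FeO: 61.11/71.844 = 0.85059 mol → 0.85059 mol Fe, 0.85059 mol O.
SiO2: 31.26/60.083 = 0.52028 mol → 0.52028 mol Si, 1.04056 mol O.
Total oxygen = 2.07823 mol. Normalization factor = 4/2.07823 = 1.92471.
Mg per 4 O = 0.18708 × 1.92471 = 0.360.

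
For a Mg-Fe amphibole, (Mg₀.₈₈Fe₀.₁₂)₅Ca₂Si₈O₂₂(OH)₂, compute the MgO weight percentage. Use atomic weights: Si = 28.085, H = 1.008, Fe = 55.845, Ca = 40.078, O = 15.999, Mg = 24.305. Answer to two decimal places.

M((Mg₀.₈₈Fe₀.₁₂)₅Ca₂Si₈O₂₂(OH)₂) = 831.277 g/mol; M(MgO) = 40.304 g/mol.
Moles MgO per formula unit = 4.40 Mg ÷ 1 = 4.4000.
MgO fraction = (4.4000 × 40.304) / 831.277 = 177.338/831.277 = 0.2133.

21.33 wt%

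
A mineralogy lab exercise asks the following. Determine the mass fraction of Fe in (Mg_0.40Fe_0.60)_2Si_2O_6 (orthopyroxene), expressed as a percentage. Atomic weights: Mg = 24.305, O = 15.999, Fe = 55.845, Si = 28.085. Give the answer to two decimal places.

Formula mass = 0.80*24.305 + 1.20*55.845 + 2*28.085 + 6*15.999 = 238.622 g/mol, of which 67.014 g is Fe.
So Fe makes up 67.014/238.622 = 0.2808 of the mass, i.e. 28.08%.

28.08 wt%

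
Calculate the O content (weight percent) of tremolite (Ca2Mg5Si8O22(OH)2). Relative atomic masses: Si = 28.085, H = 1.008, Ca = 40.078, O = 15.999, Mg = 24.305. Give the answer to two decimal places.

47.27 weight percent

M(Ca2Mg5Si8O22(OH)2) = 812.353 g/mol.
O contributes 24 × 15.999 = 383.976 g per mole.
383.976/812.353 = 0.4727 → 47.27%.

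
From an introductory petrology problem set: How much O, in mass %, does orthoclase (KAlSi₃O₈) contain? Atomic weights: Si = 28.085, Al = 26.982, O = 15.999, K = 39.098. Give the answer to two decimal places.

Formula mass = 1·39.098 + 1·26.982 + 3·28.085 + 8·15.999 = 278.327 g/mol, of which 127.992 g is O.
So O makes up 127.992/278.327 = 0.4599 of the mass, i.e. 45.99%.

45.99 mass %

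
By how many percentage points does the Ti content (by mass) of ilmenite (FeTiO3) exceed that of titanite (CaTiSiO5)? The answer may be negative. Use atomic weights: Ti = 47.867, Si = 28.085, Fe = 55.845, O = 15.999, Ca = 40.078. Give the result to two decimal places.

M(FeTiO3) = 151.709 g/mol, so wt% Ti = 47.867/151.709 × 100 = 31.55%.
M(CaTiSiO5) = 196.025 g/mol, so wt% Ti = 47.867/196.025 × 100 = 24.42%.
31.55 − 24.42 = 7.13 pp.

7.13 percentage points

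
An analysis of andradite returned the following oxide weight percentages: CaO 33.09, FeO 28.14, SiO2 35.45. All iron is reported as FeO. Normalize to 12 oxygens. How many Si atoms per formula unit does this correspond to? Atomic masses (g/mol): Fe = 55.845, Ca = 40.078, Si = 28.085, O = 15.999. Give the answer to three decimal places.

3.275 Si apfu

33.09 wt% CaO ÷ 56.077 g/mol = 0.59008 mol, giving 0.59008 Ca and 0.59008 O.
28.14 wt% FeO ÷ 71.844 g/mol = 0.39168 mol, giving 0.39168 Fe and 0.39168 O.
35.45 wt% SiO2 ÷ 60.083 g/mol = 0.59002 mol, giving 0.59002 Si and 1.18004 O.
Oxygen sums to 2.16180; scaling by 12/2.16180 = 5.55093 puts the formula on 12 O.
Si: 0.59002 × 5.55093 = 3.275 atoms per formula unit.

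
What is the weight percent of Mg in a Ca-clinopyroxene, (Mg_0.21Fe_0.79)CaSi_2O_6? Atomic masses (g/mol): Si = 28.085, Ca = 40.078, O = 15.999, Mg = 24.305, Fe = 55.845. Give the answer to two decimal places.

2.11 mass %

Formula mass = 0.21×24.305 + 0.79×55.845 + 1×40.078 + 2×28.085 + 6×15.999 = 241.464 g/mol, of which 5.104 g is Mg.
So Mg makes up 5.104/241.464 = 0.0211 of the mass, i.e. 2.11%.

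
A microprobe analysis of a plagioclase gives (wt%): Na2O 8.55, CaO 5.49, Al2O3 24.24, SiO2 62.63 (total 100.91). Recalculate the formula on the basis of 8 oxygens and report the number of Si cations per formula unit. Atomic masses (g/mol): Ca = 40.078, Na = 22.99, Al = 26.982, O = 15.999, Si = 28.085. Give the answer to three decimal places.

Na2O: 8.55/61.979 = 0.13795 mol → 0.27590 mol Na, 0.13795 mol O.
CaO: 5.49/56.077 = 0.09790 mol → 0.09790 mol Ca, 0.09790 mol O.
Al2O3: 24.24/101.961 = 0.23774 mol → 0.47548 mol Al, 0.71322 mol O.
SiO2: 62.63/60.083 = 1.04239 mol → 1.04239 mol Si, 2.08478 mol O.
Total oxygen = 3.03385 mol. Normalization factor = 8/3.03385 = 2.63691.
Si per 8 O = 1.04239 × 2.63691 = 2.749.

2.749 Si apfu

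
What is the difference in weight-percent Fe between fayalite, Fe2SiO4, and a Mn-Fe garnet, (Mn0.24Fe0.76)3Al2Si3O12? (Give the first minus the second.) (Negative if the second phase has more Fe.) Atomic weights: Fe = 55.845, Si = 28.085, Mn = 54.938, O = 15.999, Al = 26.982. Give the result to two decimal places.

29.20 percentage points

M(Fe2SiO4) = 203.771 g/mol, so wt% Fe = 111.690/203.771 × 100 = 54.81%.
M((Mn0.24Fe0.76)3Al2Si3O12) = 497.089 g/mol, so wt% Fe = 127.327/497.089 × 100 = 25.61%.
54.81 − 25.61 = 29.20 pp.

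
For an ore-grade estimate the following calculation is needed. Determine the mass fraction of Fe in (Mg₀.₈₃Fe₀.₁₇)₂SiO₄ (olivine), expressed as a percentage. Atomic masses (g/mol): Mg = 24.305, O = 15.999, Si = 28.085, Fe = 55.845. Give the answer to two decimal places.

Molar mass of (Mg₀.₈₃Fe₀.₁₇)₂SiO₄: 1.66*24.305 + 0.34*55.845 + 1*28.085 + 4*15.999 = 151.415 g/mol.
Mass of Fe per formula unit: 0.34 × 55.845 = 18.987 g.
Weight fraction Fe = 18.987 / 151.415 = 0.1254.

12.54 wt%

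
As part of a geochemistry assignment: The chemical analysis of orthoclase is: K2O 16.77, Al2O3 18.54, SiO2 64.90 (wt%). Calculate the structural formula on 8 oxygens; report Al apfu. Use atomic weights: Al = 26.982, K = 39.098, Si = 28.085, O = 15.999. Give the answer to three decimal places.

16.77 wt% K2O ÷ 94.195 g/mol = 0.17803 mol, giving 0.35606 K and 0.17803 O.
18.54 wt% Al2O3 ÷ 101.961 g/mol = 0.18183 mol, giving 0.36366 Al and 0.54549 O.
64.90 wt% SiO2 ÷ 60.083 g/mol = 1.08017 mol, giving 1.08017 Si and 2.16034 O.
Oxygen sums to 2.88386; scaling by 8/2.88386 = 2.77406 puts the formula on 8 O.
Al: 0.36366 × 2.77406 = 1.009 atoms per formula unit.

1.009 Al apfu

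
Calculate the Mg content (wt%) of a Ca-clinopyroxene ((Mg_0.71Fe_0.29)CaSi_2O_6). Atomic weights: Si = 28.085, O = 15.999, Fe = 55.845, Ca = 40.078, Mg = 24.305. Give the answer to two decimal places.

Formula mass = 0.71·24.305 + 0.29·55.845 + 1·40.078 + 2·28.085 + 6·15.999 = 225.694 g/mol, of which 17.257 g is Mg.
So Mg makes up 17.257/225.694 = 0.0765 of the mass, i.e. 7.65%.

7.65 wt%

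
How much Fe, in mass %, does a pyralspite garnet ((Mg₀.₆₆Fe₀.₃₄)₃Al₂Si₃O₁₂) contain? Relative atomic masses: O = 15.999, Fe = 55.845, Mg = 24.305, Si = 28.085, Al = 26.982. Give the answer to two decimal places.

Molar mass of (Mg₀.₆₆Fe₀.₃₄)₃Al₂Si₃O₁₂: 1.98·24.305 + 1.02·55.845 + 2·26.982 + 3·28.085 + 12·15.999 = 435.293 g/mol.
Mass of Fe per formula unit: 1.02 × 55.845 = 56.962 g.
Weight fraction Fe = 56.962 / 435.293 = 0.1309.

13.09 mass %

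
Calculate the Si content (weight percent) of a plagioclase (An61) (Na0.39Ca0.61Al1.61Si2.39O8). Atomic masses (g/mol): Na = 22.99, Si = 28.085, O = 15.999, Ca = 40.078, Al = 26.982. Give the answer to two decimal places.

24.68 weight percent

Molar mass of Na0.39Ca0.61Al1.61Si2.39O8: 0.39×22.99 + 0.61×40.078 + 1.61×26.982 + 2.39×28.085 + 8×15.999 = 271.970 g/mol.
Mass of Si per formula unit: 2.39 × 28.085 = 67.123 g.
Weight fraction Si = 67.123 / 271.970 = 0.2468.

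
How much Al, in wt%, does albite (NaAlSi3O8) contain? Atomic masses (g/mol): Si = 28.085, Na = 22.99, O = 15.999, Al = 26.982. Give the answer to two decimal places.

10.29 wt%

Molar mass of NaAlSi3O8: 1*22.99 + 1*26.982 + 3*28.085 + 8*15.999 = 262.219 g/mol.
Mass of Al per formula unit: 1 × 26.982 = 26.982 g.
Weight fraction Al = 26.982 / 262.219 = 0.1029.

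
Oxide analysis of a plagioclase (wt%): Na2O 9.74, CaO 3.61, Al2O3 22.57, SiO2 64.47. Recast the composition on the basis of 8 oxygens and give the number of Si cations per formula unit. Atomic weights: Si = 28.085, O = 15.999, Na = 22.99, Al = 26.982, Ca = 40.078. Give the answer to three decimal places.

2.832 Si apfu

Na2O (M=61.979): mol = 0.15715; Na = 0.31430, O = 0.15715.
CaO (M=56.077): mol = 0.06438; Ca = 0.06438, O = 0.06438.
Al2O3 (M=101.961): mol = 0.22136; Al = 0.44272, O = 0.66408.
SiO2 (M=60.083): mol = 1.07302; Si = 1.07302, O = 2.14604.
ΣO = 3.03165; factor = 8/ΣO = 2.63883.
Si apfu = 1.07302 × 2.63883 = 2.832.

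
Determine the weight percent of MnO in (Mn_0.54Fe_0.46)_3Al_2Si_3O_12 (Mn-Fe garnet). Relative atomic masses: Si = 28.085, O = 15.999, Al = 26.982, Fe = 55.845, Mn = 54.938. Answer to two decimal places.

23.16 wt%

Molar mass of (Mn_0.54Fe_0.46)_3Al_2Si_3O_12 = 1.62×54.938 + 1.38×55.845 + 2×26.982 + 3×28.085 + 12×15.999 = 496.273 g/mol.
Each formula unit contains 1.62 Mn, equivalent to 1.62/1 = 1.6200 mol MnO.
M(MnO) = 1×54.938 + 1×15.999 = 70.937 g/mol.
Mass of MnO per formula unit = 1.6200 × 70.937 = 114.918 g.
MnO wt% = 114.918 / 496.273 × 100 = 23.16%.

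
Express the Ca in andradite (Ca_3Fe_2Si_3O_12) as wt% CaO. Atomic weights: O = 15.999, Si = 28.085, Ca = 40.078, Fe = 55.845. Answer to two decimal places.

M(Ca_3Fe_2Si_3O_12) = 508.167 g/mol; M(CaO) = 56.077 g/mol.
Moles CaO per formula unit = 3 Ca ÷ 1 = 3.0000.
CaO fraction = (3.0000 × 56.077) / 508.167 = 168.231/508.167 = 0.3311.

33.11 wt%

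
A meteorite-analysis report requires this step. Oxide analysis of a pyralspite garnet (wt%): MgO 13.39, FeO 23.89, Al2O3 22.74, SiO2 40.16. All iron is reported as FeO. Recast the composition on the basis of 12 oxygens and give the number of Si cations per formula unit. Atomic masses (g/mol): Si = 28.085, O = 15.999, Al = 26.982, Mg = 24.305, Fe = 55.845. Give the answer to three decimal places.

3.003 Si apfu

MgO: 13.39/40.304 = 0.33223 mol → 0.33223 mol Mg, 0.33223 mol O.
FeO: 23.89/71.844 = 0.33253 mol → 0.33253 mol Fe, 0.33253 mol O.
Al2O3: 22.74/101.961 = 0.22303 mol → 0.44606 mol Al, 0.66909 mol O.
SiO2: 40.16/60.083 = 0.66841 mol → 0.66841 mol Si, 1.33682 mol O.
Total oxygen = 2.67067 mol. Normalization factor = 12/2.67067 = 4.49325.
Si per 12 O = 0.66841 × 4.49325 = 3.003.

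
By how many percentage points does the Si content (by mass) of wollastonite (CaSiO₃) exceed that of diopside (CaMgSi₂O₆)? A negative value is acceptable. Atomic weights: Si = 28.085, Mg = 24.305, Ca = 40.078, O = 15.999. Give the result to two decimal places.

Si in CaSiO₃: molar mass 116.160 g/mol; 1×28.085 = 28.085 g → 24.18 wt%.
Si in CaMgSi₂O₆: molar mass 216.547 g/mol; 2×28.085 = 56.170 g → 25.94 wt%.
Difference = 24.18 − 25.94 = -1.76 percentage points.

-1.76 percentage points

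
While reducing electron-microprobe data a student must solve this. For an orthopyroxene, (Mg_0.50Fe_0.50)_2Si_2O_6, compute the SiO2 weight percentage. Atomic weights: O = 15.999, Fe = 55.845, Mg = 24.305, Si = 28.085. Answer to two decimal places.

51.73 wt%

Molar mass of (Mg_0.50Fe_0.50)_2Si_2O_6 = 1·24.305 + 1·55.845 + 2·28.085 + 6·15.999 = 232.314 g/mol.
Each formula unit contains 2 Si, equivalent to 2/1 = 2.0000 mol SiO2.
M(SiO2) = 1×28.085 + 2×15.999 = 60.083 g/mol.
Mass of SiO2 per formula unit = 2.0000 × 60.083 = 120.166 g.
SiO2 wt% = 120.166 / 232.314 × 100 = 51.73%.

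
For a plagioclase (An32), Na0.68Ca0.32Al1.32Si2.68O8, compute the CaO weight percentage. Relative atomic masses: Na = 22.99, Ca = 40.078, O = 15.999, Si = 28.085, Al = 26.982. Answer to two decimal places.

6.71 wt%

Formula mass = 267.334 g/mol.
0.32 Ca → 0.3200 mol CaO per formula unit; M(CaO) = 56.077, so CaO mass = 17.945 g.
17.945/267.334 × 100 = 6.71 wt%.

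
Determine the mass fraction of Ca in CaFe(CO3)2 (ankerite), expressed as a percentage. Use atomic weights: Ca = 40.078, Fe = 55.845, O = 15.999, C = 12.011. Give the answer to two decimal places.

18.56 weight percent

M(CaFe(CO3)2) = 215.939 g/mol.
Ca contributes 1 × 40.078 = 40.078 g per mole.
40.078/215.939 = 0.1856 → 18.56%.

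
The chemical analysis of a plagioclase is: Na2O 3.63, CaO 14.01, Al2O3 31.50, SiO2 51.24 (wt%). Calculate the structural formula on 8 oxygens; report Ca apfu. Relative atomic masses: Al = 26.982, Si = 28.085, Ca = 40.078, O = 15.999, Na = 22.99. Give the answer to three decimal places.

0.680 Ca apfu

Na2O (M=61.979): mol = 0.05857; Na = 0.11714, O = 0.05857.
CaO (M=56.077): mol = 0.24984; Ca = 0.24984, O = 0.24984.
Al2O3 (M=101.961): mol = 0.30894; Al = 0.61788, O = 0.92682.
SiO2 (M=60.083): mol = 0.85282; Si = 0.85282, O = 1.70564.
ΣO = 2.94087; factor = 8/ΣO = 2.72028.
Ca apfu = 0.24984 × 2.72028 = 0.680.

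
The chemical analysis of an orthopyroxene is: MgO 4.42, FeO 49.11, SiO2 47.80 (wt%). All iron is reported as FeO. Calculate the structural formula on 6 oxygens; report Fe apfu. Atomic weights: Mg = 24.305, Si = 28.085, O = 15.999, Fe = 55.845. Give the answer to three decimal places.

1.720 Fe apfu

4.42 wt% MgO ÷ 40.304 g/mol = 0.10967 mol, giving 0.10967 Mg and 0.10967 O.
49.11 wt% FeO ÷ 71.844 g/mol = 0.68356 mol, giving 0.68356 Fe and 0.68356 O.
47.80 wt% SiO2 ÷ 60.083 g/mol = 0.79557 mol, giving 0.79557 Si and 1.59114 O.
Oxygen sums to 2.38437; scaling by 6/2.38437 = 2.51639 puts the formula on 6 O.
Fe: 0.68356 × 2.51639 = 1.720 atoms per formula unit.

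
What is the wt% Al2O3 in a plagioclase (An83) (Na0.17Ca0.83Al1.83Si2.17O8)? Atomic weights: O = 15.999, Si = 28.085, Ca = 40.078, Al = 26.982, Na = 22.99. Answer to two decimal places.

33.87 wt%

M(Na0.17Ca0.83Al1.83Si2.17O8) = 275.487 g/mol; M(Al2O3) = 101.961 g/mol.
Moles Al2O3 per formula unit = 1.83 Al ÷ 2 = 0.9150.
Al2O3 fraction = (0.9150 × 101.961) / 275.487 = 93.294/275.487 = 0.3387.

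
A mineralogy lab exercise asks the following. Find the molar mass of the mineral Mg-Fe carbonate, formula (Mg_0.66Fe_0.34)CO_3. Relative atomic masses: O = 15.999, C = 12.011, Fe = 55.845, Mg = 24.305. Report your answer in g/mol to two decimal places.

95.04 g/mol

Mg: 0.66 × 24.305 = 16.0413
Fe: 0.34 × 55.845 = 18.9873
C: 1 × 12.011 = 12.0110
O: 3 × 15.999 = 47.9970
Summing the contributions gives the formula mass.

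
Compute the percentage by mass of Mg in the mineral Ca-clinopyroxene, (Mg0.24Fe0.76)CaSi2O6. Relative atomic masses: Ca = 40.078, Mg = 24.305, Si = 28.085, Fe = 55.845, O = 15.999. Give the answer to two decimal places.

2.43 weight percent

M((Mg0.24Fe0.76)CaSi2O6) = 240.517 g/mol.
Mg contributes 0.24 × 24.305 = 5.833 g per mole.
5.833/240.517 = 0.0243 → 2.43%.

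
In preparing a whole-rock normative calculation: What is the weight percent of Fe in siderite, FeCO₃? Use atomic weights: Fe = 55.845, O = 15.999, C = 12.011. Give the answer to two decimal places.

48.20 wt%

Molar mass of FeCO₃: 1·55.845 + 1·12.011 + 3·15.999 = 115.853 g/mol.
Mass of Fe per formula unit: 1 × 55.845 = 55.845 g.
Weight fraction Fe = 55.845 / 115.853 = 0.4820.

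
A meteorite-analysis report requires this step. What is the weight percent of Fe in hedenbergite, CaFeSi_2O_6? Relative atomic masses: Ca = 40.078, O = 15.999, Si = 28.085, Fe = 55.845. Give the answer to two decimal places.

M(CaFeSi_2O_6) = 248.087 g/mol.
Fe contributes 1 × 55.845 = 55.845 g per mole.
55.845/248.087 = 0.2251 → 22.51%.

22.51 mass %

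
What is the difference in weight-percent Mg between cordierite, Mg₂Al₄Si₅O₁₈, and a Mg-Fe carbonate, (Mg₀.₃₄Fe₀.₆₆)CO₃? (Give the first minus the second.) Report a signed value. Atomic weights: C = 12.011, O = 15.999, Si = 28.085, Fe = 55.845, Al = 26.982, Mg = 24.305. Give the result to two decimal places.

0.45 percentage points

First mineral: 48.610 g Mg in 584.945 g formula = 8.31 wt% Mg.
Second mineral: 8.264 g Mg in 105.129 g formula = 7.86 wt% Mg.
8.31% − 7.86% gives a difference of 0.45 percentage points.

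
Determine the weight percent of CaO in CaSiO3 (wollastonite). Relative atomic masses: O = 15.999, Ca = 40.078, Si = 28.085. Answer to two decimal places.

48.28 wt%

M(CaSiO3) = 116.160 g/mol; M(CaO) = 56.077 g/mol.
Moles CaO per formula unit = 1 Ca ÷ 1 = 1.0000.
CaO fraction = (1.0000 × 56.077) / 116.160 = 56.077/116.160 = 0.4828.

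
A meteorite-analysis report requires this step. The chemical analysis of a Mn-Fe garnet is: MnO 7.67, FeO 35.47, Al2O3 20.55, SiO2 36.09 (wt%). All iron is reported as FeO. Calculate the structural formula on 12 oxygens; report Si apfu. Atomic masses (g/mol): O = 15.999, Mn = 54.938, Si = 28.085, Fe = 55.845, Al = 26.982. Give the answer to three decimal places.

MnO (M=70.937): mol = 0.10812; Mn = 0.10812, O = 0.10812.
FeO (M=71.844): mol = 0.49371; Fe = 0.49371, O = 0.49371.
Al2O3 (M=101.961): mol = 0.20155; Al = 0.40310, O = 0.60465.
SiO2 (M=60.083): mol = 0.60067; Si = 0.60067, O = 1.20134.
ΣO = 2.40782; factor = 12/ΣO = 4.98376.
Si apfu = 0.60067 × 4.98376 = 2.994.

2.994 Si apfu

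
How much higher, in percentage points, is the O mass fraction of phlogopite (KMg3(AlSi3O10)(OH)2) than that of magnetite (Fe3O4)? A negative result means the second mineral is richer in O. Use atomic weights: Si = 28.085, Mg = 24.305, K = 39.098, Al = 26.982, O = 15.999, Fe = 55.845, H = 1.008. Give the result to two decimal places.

M(KMg3(AlSi3O10)(OH)2) = 417.254 g/mol, so wt% O = 191.988/417.254 × 100 = 46.01%.
M(Fe3O4) = 231.531 g/mol, so wt% O = 63.996/231.531 × 100 = 27.64%.
46.01 − 27.64 = 18.37 pp.

18.37 percentage points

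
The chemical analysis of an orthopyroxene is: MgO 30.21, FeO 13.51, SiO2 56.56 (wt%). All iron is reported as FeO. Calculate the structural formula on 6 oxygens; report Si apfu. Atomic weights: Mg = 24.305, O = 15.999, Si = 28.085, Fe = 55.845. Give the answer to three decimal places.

30.21 wt% MgO ÷ 40.304 g/mol = 0.74955 mol, giving 0.74955 Mg and 0.74955 O.
13.51 wt% FeO ÷ 71.844 g/mol = 0.18805 mol, giving 0.18805 Fe and 0.18805 O.
56.56 wt% SiO2 ÷ 60.083 g/mol = 0.94136 mol, giving 0.94136 Si and 1.88272 O.
Oxygen sums to 2.82032; scaling by 6/2.82032 = 2.12742 puts the formula on 6 O.
Si: 0.94136 × 2.12742 = 2.003 atoms per formula unit.

2.003 Si apfu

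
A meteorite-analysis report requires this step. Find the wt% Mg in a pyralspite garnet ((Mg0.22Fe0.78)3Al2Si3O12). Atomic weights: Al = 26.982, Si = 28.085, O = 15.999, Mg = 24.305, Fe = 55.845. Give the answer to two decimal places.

Formula mass = 0.66*24.305 + 2.34*55.845 + 2*26.982 + 3*28.085 + 12*15.999 = 476.926 g/mol, of which 16.041 g is Mg.
So Mg makes up 16.041/476.926 = 0.0336 of the mass, i.e. 3.36%.

3.36 mass %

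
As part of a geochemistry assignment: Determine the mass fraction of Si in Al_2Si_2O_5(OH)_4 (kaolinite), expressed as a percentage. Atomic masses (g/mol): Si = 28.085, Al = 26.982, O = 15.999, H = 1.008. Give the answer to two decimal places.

21.76 mass %

Molar mass of Al_2Si_2O_5(OH)_4: 2*26.982 + 2*28.085 + 9*15.999 + 4*1.008 = 258.157 g/mol.
Mass of Si per formula unit: 2 × 28.085 = 56.170 g.
Weight fraction Si = 56.170 / 258.157 = 0.2176.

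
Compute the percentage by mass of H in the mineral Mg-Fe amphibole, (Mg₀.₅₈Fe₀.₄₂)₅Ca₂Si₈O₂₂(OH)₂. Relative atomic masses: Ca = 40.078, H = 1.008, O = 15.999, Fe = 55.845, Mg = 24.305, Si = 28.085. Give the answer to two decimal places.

Molar mass of (Mg₀.₅₈Fe₀.₄₂)₅Ca₂Si₈O₂₂(OH)₂: 2.90·24.305 + 2.10·55.845 + 2·40.078 + 8·28.085 + 24·15.999 + 2·1.008 = 878.587 g/mol.
Mass of H per formula unit: 2 × 1.008 = 2.016 g.
Weight fraction H = 2.016 / 878.587 = 0.0023.

0.23 wt%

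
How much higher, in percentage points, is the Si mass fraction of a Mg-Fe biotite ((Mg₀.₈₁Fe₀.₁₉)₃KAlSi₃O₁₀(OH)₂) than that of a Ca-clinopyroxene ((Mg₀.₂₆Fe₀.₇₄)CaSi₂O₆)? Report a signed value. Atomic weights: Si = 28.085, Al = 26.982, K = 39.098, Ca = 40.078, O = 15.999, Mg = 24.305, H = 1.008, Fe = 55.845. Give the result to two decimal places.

M((Mg₀.₈₁Fe₀.₁₉)₃KAlSi₃O₁₀(OH)₂) = 435.232 g/mol, so wt% Si = 84.255/435.232 × 100 = 19.36%.
M((Mg₀.₂₆Fe₀.₇₄)CaSi₂O₆) = 239.887 g/mol, so wt% Si = 56.170/239.887 × 100 = 23.42%.
19.36 − 23.42 = -4.06 pp.

-4.06 percentage points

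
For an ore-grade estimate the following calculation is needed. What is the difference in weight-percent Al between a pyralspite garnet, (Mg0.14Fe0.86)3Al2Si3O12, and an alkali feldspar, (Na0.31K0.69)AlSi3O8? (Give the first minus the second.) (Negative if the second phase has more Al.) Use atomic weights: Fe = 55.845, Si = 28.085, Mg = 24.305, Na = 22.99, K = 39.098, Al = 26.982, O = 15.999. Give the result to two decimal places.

1.27 percentage points

M((Mg0.14Fe0.86)3Al2Si3O12) = 484.495 g/mol, so wt% Al = 53.964/484.495 × 100 = 11.14%.
M((Na0.31K0.69)AlSi3O8) = 273.334 g/mol, so wt% Al = 26.982/273.334 × 100 = 9.87%.
11.14 − 9.87 = 1.27 pp.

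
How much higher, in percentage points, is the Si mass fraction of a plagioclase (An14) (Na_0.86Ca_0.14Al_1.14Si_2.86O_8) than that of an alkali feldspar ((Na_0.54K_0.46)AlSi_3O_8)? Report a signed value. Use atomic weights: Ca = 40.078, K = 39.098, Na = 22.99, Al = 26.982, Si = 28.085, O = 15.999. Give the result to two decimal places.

First mineral: 80.323 g Si in 264.457 g formula = 30.37 wt% Si.
Second mineral: 84.255 g Si in 269.629 g formula = 31.25 wt% Si.
30.37% − 31.25% gives a difference of -0.88 percentage points.

-0.88 percentage points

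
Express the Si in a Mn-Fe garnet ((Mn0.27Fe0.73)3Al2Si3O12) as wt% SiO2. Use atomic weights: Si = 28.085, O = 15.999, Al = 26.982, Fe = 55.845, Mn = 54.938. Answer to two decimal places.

36.27 wt%

M((Mn0.27Fe0.73)3Al2Si3O12) = 497.007 g/mol; M(SiO2) = 60.083 g/mol.
Moles SiO2 per formula unit = 3 Si ÷ 1 = 3.0000.
SiO2 fraction = (3.0000 × 60.083) / 497.007 = 180.249/497.007 = 0.3627.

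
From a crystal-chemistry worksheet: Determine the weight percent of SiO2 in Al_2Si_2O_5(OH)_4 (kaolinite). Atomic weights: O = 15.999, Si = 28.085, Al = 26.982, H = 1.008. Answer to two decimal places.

46.55 wt%

Formula mass = 258.157 g/mol.
2 Si → 2.0000 mol SiO2 per formula unit; M(SiO2) = 60.083, so SiO2 mass = 120.166 g.
120.166/258.157 × 100 = 46.55 wt%.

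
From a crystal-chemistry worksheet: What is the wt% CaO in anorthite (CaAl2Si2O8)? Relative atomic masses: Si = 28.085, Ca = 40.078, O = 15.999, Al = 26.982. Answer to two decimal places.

Molar mass of CaAl2Si2O8 = 1*40.078 + 2*26.982 + 2*28.085 + 8*15.999 = 278.204 g/mol.
Each formula unit contains 1 Ca, equivalent to 1/1 = 1.0000 mol CaO.
M(CaO) = 1×40.078 + 1×15.999 = 56.077 g/mol.
Mass of CaO per formula unit = 1.0000 × 56.077 = 56.077 g.
CaO wt% = 56.077 / 278.204 × 100 = 20.16%.

20.16 wt%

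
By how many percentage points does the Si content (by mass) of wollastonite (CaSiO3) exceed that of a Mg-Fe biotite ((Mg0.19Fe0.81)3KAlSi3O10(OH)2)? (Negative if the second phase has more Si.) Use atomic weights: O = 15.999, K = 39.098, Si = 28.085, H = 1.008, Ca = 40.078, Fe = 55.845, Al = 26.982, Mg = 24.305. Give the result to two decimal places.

7.12 percentage points

Si in CaSiO3: molar mass 116.160 g/mol; 1×28.085 = 28.085 g → 24.18 wt%.
Si in (Mg0.19Fe0.81)3KAlSi3O10(OH)2: molar mass 493.896 g/mol; 3×28.085 = 84.255 g → 17.06 wt%.
Difference = 24.18 − 17.06 = 7.12 percentage points.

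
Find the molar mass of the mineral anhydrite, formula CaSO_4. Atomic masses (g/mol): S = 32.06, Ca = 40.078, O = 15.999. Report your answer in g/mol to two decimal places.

136.13 g/mol

Ca: 1 × 40.078 = 40.0780
S: 1 × 32.06 = 32.0600
O: 4 × 15.999 = 63.9960
Summing the contributions gives the formula mass.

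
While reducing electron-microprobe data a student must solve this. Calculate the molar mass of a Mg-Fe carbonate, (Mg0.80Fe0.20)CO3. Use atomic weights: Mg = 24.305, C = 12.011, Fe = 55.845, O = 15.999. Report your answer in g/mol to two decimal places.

90.62 g/mol

The formula mass is the sum 0.80×24.305 + 0.20×55.845 + 1×12.011 + 3×15.999.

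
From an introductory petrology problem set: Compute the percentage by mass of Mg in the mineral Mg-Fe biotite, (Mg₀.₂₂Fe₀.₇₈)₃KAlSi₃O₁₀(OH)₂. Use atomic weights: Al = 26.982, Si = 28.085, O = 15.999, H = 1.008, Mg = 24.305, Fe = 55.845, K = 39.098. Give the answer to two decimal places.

M((Mg₀.₂₂Fe₀.₇₈)₃KAlSi₃O₁₀(OH)₂) = 491.058 g/mol.
Mg contributes 0.66 × 24.305 = 16.041 g per mole.
16.041/491.058 = 0.0327 → 3.27%.

3.27 weight percent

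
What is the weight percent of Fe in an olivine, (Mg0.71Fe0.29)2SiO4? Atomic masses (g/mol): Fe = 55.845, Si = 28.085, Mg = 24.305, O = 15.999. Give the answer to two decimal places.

Molar mass of (Mg0.71Fe0.29)2SiO4: 1.42·24.305 + 0.58·55.845 + 1·28.085 + 4·15.999 = 158.984 g/mol.
Mass of Fe per formula unit: 0.58 × 55.845 = 32.390 g.
Weight fraction Fe = 32.390 / 158.984 = 0.2037.

20.37 wt%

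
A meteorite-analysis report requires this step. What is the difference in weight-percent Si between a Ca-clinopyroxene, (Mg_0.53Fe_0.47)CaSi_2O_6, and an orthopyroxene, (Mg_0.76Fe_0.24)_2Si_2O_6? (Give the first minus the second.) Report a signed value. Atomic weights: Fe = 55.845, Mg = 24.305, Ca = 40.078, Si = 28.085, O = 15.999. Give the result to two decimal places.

Si in (Mg_0.53Fe_0.47)CaSi_2O_6: molar mass 231.371 g/mol; 2×28.085 = 56.170 g → 24.28 wt%.
Si in (Mg_0.76Fe_0.24)_2Si_2O_6: molar mass 215.913 g/mol; 2×28.085 = 56.170 g → 26.02 wt%.
Difference = 24.28 − 26.02 = -1.74 percentage points.

-1.74 percentage points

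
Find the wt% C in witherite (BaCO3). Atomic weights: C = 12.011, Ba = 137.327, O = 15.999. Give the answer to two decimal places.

6.09 weight percent

Molar mass of BaCO3: 1·137.327 + 1·12.011 + 3·15.999 = 197.335 g/mol.
Mass of C per formula unit: 1 × 12.011 = 12.011 g.
Weight fraction C = 12.011 / 197.335 = 0.0609.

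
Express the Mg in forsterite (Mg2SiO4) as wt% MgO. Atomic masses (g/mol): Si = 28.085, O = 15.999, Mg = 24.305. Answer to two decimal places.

57.29 wt%

Molar mass of Mg2SiO4 = 2·24.305 + 1·28.085 + 4·15.999 = 140.691 g/mol.
Each formula unit contains 2 Mg, equivalent to 2/1 = 2.0000 mol MgO.
M(MgO) = 1×24.305 + 1×15.999 = 40.304 g/mol.
Mass of MgO per formula unit = 2.0000 × 40.304 = 80.608 g.
MgO wt% = 80.608 / 140.691 × 100 = 57.29%.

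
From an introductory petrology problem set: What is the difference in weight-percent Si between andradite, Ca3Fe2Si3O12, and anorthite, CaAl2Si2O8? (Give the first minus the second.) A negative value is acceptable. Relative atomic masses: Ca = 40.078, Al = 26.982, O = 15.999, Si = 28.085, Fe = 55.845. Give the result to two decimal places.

-3.61 percentage points

M(Ca3Fe2Si3O12) = 508.167 g/mol, so wt% Si = 84.255/508.167 × 100 = 16.58%.
M(CaAl2Si2O8) = 278.204 g/mol, so wt% Si = 56.170/278.204 × 100 = 20.19%.
16.58 − 20.19 = -3.61 pp.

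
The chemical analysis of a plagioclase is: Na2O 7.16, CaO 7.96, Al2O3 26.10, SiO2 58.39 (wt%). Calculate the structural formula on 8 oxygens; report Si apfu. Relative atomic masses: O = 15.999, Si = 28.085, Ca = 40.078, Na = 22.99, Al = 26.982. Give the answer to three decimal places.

Na2O: 7.16/61.979 = 0.11552 mol → 0.23104 mol Na, 0.11552 mol O.
CaO: 7.96/56.077 = 0.14195 mol → 0.14195 mol Ca, 0.14195 mol O.
Al2O3: 26.10/101.961 = 0.25598 mol → 0.51196 mol Al, 0.76794 mol O.
SiO2: 58.39/60.083 = 0.97182 mol → 0.97182 mol Si, 1.94364 mol O.
Total oxygen = 2.96905 mol. Normalization factor = 8/2.96905 = 2.69446.
Si per 8 O = 0.97182 × 2.69446 = 2.619.

2.619 Si apfu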